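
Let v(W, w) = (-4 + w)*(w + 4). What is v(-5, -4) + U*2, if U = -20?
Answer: -40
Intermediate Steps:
v(W, w) = (-4 + w)*(4 + w)
v(-5, -4) + U*2 = (-16 + (-4)²) - 20*2 = (-16 + 16) - 40 = 0 - 40 = -40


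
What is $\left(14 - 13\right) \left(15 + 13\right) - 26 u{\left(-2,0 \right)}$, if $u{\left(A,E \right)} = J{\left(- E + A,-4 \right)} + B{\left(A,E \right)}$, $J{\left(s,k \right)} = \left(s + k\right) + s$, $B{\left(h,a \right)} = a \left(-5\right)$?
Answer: $236$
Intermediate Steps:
$B{\left(h,a \right)} = - 5 a$
$J{\left(s,k \right)} = k + 2 s$ ($J{\left(s,k \right)} = \left(k + s\right) + s = k + 2 s$)
$u{\left(A,E \right)} = -4 - 7 E + 2 A$ ($u{\left(A,E \right)} = \left(-4 + 2 \left(- E + A\right)\right) - 5 E = \left(-4 + 2 \left(A - E\right)\right) - 5 E = \left(-4 + \left(- 2 E + 2 A\right)\right) - 5 E = \left(-4 - 2 E + 2 A\right) - 5 E = -4 - 7 E + 2 A$)
$\left(14 - 13\right) \left(15 + 13\right) - 26 u{\left(-2,0 \right)} = \left(14 - 13\right) \left(15 + 13\right) - 26 \left(-4 - 0 + 2 \left(-2\right)\right) = 1 \cdot 28 - 26 \left(-4 + 0 - 4\right) = 28 - -208 = 28 + 208 = 236$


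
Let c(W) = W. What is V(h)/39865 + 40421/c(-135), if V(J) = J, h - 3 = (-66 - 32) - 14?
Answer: -322279576/1076355 ≈ -299.42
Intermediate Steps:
h = -109 (h = 3 + ((-66 - 32) - 14) = 3 + (-98 - 14) = 3 - 112 = -109)
V(h)/39865 + 40421/c(-135) = -109/39865 + 40421/(-135) = -109*1/39865 + 40421*(-1/135) = -109/39865 - 40421/135 = -322279576/1076355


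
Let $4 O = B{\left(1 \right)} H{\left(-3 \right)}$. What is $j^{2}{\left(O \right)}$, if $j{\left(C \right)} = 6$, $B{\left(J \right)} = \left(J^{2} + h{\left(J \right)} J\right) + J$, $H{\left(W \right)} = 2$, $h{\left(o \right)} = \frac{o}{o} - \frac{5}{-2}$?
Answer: $36$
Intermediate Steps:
$h{\left(o \right)} = \frac{7}{2}$ ($h{\left(o \right)} = 1 - - \frac{5}{2} = 1 + \frac{5}{2} = \frac{7}{2}$)
$B{\left(J \right)} = J^{2} + \frac{9 J}{2}$ ($B{\left(J \right)} = \left(J^{2} + \frac{7 J}{2}\right) + J = J^{2} + \frac{9 J}{2}$)
$O = \frac{11}{4}$ ($O = \frac{\frac{1}{2} \cdot 1 \left(9 + 2 \cdot 1\right) 2}{4} = \frac{\frac{1}{2} \cdot 1 \left(9 + 2\right) 2}{4} = \frac{\frac{1}{2} \cdot 1 \cdot 11 \cdot 2}{4} = \frac{\frac{11}{2} \cdot 2}{4} = \frac{1}{4} \cdot 11 = \frac{11}{4} \approx 2.75$)
$j^{2}{\left(O \right)} = 6^{2} = 36$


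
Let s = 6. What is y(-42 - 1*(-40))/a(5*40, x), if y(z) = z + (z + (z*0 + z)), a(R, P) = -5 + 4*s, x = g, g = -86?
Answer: -6/19 ≈ -0.31579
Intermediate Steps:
x = -86
a(R, P) = 19 (a(R, P) = -5 + 4*6 = -5 + 24 = 19)
y(z) = 3*z (y(z) = z + (z + (0 + z)) = z + (z + z) = z + 2*z = 3*z)
y(-42 - 1*(-40))/a(5*40, x) = (3*(-42 - 1*(-40)))/19 = (3*(-42 + 40))*(1/19) = (3*(-2))*(1/19) = -6*1/19 = -6/19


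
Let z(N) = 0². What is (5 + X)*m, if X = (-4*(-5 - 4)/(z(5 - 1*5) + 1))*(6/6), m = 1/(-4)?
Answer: -41/4 ≈ -10.250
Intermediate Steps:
z(N) = 0
m = -¼ ≈ -0.25000
X = 36 (X = (-4*(-5 - 4)/(0 + 1))*(6/6) = (-(-36)/1)*(6*(⅙)) = -(-36)*1 = -4*(-9)*1 = 36*1 = 36)
(5 + X)*m = (5 + 36)*(-¼) = 41*(-¼) = -41/4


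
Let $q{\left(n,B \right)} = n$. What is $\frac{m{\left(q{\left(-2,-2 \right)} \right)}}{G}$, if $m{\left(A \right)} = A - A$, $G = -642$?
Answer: $0$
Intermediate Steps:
$m{\left(A \right)} = 0$
$\frac{m{\left(q{\left(-2,-2 \right)} \right)}}{G} = \frac{0}{-642} = 0 \left(- \frac{1}{642}\right) = 0$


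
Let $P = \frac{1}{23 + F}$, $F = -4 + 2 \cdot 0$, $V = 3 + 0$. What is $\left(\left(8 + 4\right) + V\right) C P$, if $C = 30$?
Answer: $\frac{450}{19} \approx 23.684$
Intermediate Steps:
$V = 3$
$F = -4$ ($F = -4 + 0 = -4$)
$P = \frac{1}{19}$ ($P = \frac{1}{23 - 4} = \frac{1}{19} \approx 0.052632$)
$\left(\left(8 + 4\right) + V\right) C P = \left(\left(8 + 4\right) + 3\right) 30 \cdot \frac{1}{19} = \left(12 + 3\right) 30 \cdot \frac{1}{19} = 15 \cdot 30 \cdot \frac{1}{19} = 450 \cdot \frac{1}{19} = \frac{450}{19}$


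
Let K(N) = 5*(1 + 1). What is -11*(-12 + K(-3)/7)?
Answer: 814/7 ≈ 116.29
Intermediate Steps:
K(N) = 10 (K(N) = 5*2 = 10)
-11*(-12 + K(-3)/7) = -11*(-12 + 10/7) = -11*(-74/7) = 814/7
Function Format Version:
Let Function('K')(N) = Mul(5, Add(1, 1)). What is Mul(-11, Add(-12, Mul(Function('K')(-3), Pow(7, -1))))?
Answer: Rational(814, 7) ≈ 116.29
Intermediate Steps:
Function('K')(N) = 10 (Function('K')(N) = Mul(5, 2) = 10)
Mul(-11, Add(-12, Mul(Function('K')(-3), Pow(7, -1)))) = Mul(-11, Add(-12, Mul(10, Pow(7, -1)))) = Mul(-11, Add(-12, Mul(10, Rational(1, 7)))) = Mul(-11, Add(-12, Rational(10, 7))) = Mul(-11, Rational(-74, 7)) = Rational(814, 7)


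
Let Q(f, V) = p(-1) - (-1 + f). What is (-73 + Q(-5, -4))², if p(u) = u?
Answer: 4624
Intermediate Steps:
Q(f, V) = -f (Q(f, V) = -1 - (-1 + f) = -1 + (1 - f) = -f)
(-73 + Q(-5, -4))² = (-73 - 1*(-5))² = (-73 + 5)² = (-68)² = 4624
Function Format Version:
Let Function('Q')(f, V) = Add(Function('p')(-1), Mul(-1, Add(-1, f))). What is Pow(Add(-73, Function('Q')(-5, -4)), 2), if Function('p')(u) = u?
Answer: 4624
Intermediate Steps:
Function('Q')(f, V) = Mul(-1, f) (Function('Q')(f, V) = Add(-1, Mul(-1, Add(-1, f))) = Add(-1, Add(1, Mul(-1, f))) = Mul(-1, f))
Pow(Add(-73, Function('Q')(-5, -4)), 2) = Pow(Add(-73, Mul(-1, -5)), 2) = Pow(Add(-73, 5), 2) = Pow(-68, 2) = 4624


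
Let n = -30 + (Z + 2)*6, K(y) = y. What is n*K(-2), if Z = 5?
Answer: -24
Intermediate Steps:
n = 12 (n = -30 + (5 + 2)*6 = -30 + 7*6 = -30 + 42 = 12)
n*K(-2) = 12*(-2) = -24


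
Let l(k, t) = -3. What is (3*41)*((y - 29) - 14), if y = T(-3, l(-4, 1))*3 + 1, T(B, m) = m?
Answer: -6273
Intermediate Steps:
y = -8 (y = -3*3 + 1 = -9 + 1 = -8)
(3*41)*((y - 29) - 14) = (3*41)*((-8 - 29) - 14) = 123*(-37 - 14) = 123*(-51) = -6273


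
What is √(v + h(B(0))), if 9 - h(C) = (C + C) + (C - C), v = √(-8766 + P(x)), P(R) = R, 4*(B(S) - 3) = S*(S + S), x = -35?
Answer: √(3 + I*√8801) ≈ 6.9592 + 6.7402*I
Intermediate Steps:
B(S) = 3 + S²/2 (B(S) = 3 + (S*(S + S))/4 = 3 + (S*(2*S))/4 = 3 + (2*S²)/4 = 3 + S²/2)
v = I*√8801 (v = √(-8766 - 35) = √(-8801) = I*√8801 ≈ 93.814*I)
h(C) = 9 - 2*C (h(C) = 9 - ((C + C) + (C - C)) = 9 - (2*C + 0) = 9 - 2*C)
√(v + h(B(0))) = √(I*√8801 + (9 - 2*(3 + (½)*0²))) = √(I*√8801 + (9 - 2*(3 + (½)*0))) = √(I*√8801 + (9 - 2*(3 + 0))) = √(I*√8801 + (9 - 2*3)) = √(I*√8801 + (9 - 6)) = √(I*√8801 + 3) = √(3 + I*√8801)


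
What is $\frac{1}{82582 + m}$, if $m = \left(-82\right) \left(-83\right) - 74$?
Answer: $\frac{1}{89314} \approx 1.1196 \cdot 10^{-5}$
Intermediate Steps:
$m = 6732$ ($m = 6806 - 74 = 6732$)
$\frac{1}{82582 + m} = \frac{1}{82582 + 6732} = \frac{1}{89314}$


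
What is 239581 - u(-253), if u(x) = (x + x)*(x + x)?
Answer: -16455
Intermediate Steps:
u(x) = 4*x**2 (u(x) = (2*x)*(2*x) = 4*x**2)
239581 - u(-253) = 239581 - 4*(-253)**2 = 239581 - 4*64009 = 239581 - 1*256036 = 239581 - 256036 = -16455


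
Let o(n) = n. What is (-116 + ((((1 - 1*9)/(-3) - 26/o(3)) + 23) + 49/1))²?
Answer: 2500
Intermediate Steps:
(-116 + ((((1 - 1*9)/(-3) - 26/o(3)) + 23) + 49/1))² = (-116 + ((((1 - 1*9)/(-3) - 26/3) + 23) + 49/1))² = (-116 + ((((1 - 9)*(-⅓) - 26*⅓) + 23) + 49*1))² = (-116 + (((-8*(-⅓) - 26/3) + 23) + 49))² = (-116 + (((8/3 - 26/3) + 23) + 49))² = (-116 + ((-6 + 23) + 49))² = (-116 + (17 + 49))² = (-116 + 66)² = (-50)² = 2500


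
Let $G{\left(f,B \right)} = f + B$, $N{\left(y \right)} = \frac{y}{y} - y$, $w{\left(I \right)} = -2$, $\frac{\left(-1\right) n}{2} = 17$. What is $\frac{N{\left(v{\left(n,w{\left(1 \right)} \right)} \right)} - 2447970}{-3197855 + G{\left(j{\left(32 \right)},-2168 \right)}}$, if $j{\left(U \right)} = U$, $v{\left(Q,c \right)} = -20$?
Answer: $\frac{2447949}{3199991} \approx 0.76499$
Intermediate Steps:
$n = -34$ ($n = \left(-2\right) 17 = -34$)
$N{\left(y \right)} = 1 - y$
$G{\left(f,B \right)} = B + f$
$\frac{N{\left(v{\left(n,w{\left(1 \right)} \right)} \right)} - 2447970}{-3197855 + G{\left(j{\left(32 \right)},-2168 \right)}} = \frac{\left(1 - -20\right) - 2447970}{-3197855 + \left(-2168 + 32\right)} = \frac{\left(1 + 20\right) - 2447970}{-3197855 - 2136} = \frac{21 - 2447970}{-3199991} = \left(-2447949\right) \left(- \frac{1}{3199991}\right) = \frac{2447949}{3199991}$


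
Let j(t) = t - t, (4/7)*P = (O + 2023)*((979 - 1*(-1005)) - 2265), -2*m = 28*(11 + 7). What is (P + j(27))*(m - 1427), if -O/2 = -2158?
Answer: 20935137027/4 ≈ 5.2338e+9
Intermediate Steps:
O = 4316 (O = -2*(-2158) = 4316)
m = -252 (m = -14*(11 + 7) = -14*18 = -1/2*504 = -252)
P = -12468813/4 (P = 7*((4316 + 2023)*((979 - 1*(-1005)) - 2265))/4 = 7*(6339*((979 + 1005) - 2265))/4 = 7*(6339*(1984 - 2265))/4 = 7*(6339*(-281))/4 = (7/4)*(-1781259) = -12468813/4 ≈ -3.1172e+6)
j(t) = 0
(P + j(27))*(m - 1427) = (-12468813/4 + 0)*(-252 - 1427) = -12468813/4*(-1679) = 20935137027/4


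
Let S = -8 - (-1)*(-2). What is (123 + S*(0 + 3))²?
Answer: 8649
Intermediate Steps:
S = -10 (S = -8 - 1*2 = -8 - 2 = -10)
(123 + S*(0 + 3))² = (123 - 10*(0 + 3))² = (123 - 10*3)² = (123 - 30)² = 93² = 8649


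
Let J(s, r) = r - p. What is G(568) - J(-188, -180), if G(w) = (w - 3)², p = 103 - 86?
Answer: 319422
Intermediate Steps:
p = 17
G(w) = (-3 + w)²
J(s, r) = -17 + r (J(s, r) = r - 1*17 = r - 17 = -17 + r)
G(568) - J(-188, -180) = (-3 + 568)² - (-17 - 180) = 565² - 1*(-197) = 319225 + 197 = 319422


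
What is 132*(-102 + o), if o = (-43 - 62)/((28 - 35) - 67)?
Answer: -491238/37 ≈ -13277.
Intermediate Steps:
o = 105/74 (o = -105/(-7 - 67) = -105/(-74) = -105*(-1/74) = 105/74 ≈ 1.4189)
132*(-102 + o) = 132*(-102 + 105/74) = 132*(-7443/74) = -491238/37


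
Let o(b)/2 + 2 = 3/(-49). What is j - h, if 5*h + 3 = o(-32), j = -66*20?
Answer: -323051/245 ≈ -1318.6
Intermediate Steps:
j = -1320
o(b) = -202/49 (o(b) = -4 + 2*(3/(-49)) = -4 + 2*(3*(-1/49)) = -4 + 2*(-3/49) = -4 - 6/49 = -202/49)
h = -349/245 (h = -⅗ + (⅕)*(-202/49) = -⅗ - 202/245 = -349/245 ≈ -1.4245)
j - h = -1320 - 1*(-349/245) = -1320 + 349/245 = -323051/245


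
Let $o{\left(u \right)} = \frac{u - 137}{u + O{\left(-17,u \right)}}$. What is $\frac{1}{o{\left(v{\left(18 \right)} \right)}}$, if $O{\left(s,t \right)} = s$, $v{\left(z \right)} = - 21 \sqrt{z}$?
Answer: $- \frac{5609}{10831} + \frac{7560 \sqrt{2}}{10831} \approx 0.46925$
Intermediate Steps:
$o{\left(u \right)} = \frac{-137 + u}{-17 + u}$ ($o{\left(u \right)} = \frac{u - 137}{u - 17} = \frac{-137 + u}{-17 + u}$)
$\frac{1}{o{\left(v{\left(18 \right)} \right)}} = \frac{1}{\frac{1}{-17 - 21 \sqrt{18}} \left(-137 - 21 \sqrt{18}\right)} = \frac{1}{\frac{1}{-17 - 21 \cdot 3 \sqrt{2}} \left(-137 - 21 \cdot 3 \sqrt{2}\right)} = \frac{1}{\frac{1}{-17 - 63 \sqrt{2}} \left(-137 - 63 \sqrt{2}\right)} = \frac{-17 - 63 \sqrt{2}}{-137 - 63 \sqrt{2}}$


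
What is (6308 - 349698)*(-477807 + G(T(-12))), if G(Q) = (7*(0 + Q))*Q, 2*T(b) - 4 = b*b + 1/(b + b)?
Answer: 173858377775095/1152 ≈ 1.5092e+11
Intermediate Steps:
T(b) = 2 + b**2/2 + 1/(4*b) (T(b) = 2 + (b*b + 1/(b + b))/2 = 2 + (b**2 + 1/(2*b))/2 = 2 + (b**2/2 + 1/(4*b)) = 2 + b**2/2 + 1/(4*b))
G(Q) = 7*Q**2 (G(Q) = (7*Q)*Q = 7*Q**2)
(6308 - 349698)*(-477807 + G(T(-12))) = (6308 - 349698)*(-477807 + 7*(2 + (1/2)*(-12)**2 + (1/4)/(-12))**2) = -343390*(-477807 + 7*(2 + (1/2)*144 + (1/4)*(-1/12))**2) = -343390*(-477807 + 7*(2 + 72 - 1/48)**2) = -343390*(-477807 + 7*(3551/48)**2) = -343390*(-477807 + 7*(12609601/2304)) = -343390*(-477807 + 88267207/2304) = -343390*(-1012600121/2304) = 173858377775095/1152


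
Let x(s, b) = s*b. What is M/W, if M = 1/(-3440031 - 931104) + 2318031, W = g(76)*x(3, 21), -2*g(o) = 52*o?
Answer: -1266553304398/68019231735 ≈ -18.621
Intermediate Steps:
g(o) = -26*o
x(s, b) = b*s
W = -124488 (W = (-26*76)*(21*3) = -1976*63 = -124488)
M = 10132426435184/4371135 (M = 1/(-4371135) + 2318031 = -1/4371135 + 2318031 = 10132426435184/4371135 ≈ 2.3180e+6)
M/W = (10132426435184/4371135)/(-124488) = (10132426435184/4371135)*(-1/124488) = -1266553304398/68019231735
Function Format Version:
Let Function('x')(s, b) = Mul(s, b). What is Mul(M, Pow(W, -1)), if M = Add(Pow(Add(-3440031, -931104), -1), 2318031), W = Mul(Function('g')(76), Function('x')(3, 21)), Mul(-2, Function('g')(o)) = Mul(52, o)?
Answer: Rational(-1266553304398, 68019231735) ≈ -18.621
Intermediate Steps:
Function('g')(o) = Mul(-26, o) (Function('g')(o) = Mul(Rational(-1, 2), Mul(52, o)) = Mul(-26, o))
Function('x')(s, b) = Mul(b, s)
W = -124488 (W = Mul(Mul(-26, 76), Mul(21, 3)) = Mul(-1976, 63) = -124488)
M = Rational(10132426435184, 4371135) (M = Add(Pow(-4371135, -1), 2318031) = Add(Rational(-1, 4371135), 2318031) = Rational(10132426435184, 4371135) ≈ 2.3180e+6)
Mul(M, Pow(W, -1)) = Mul(Rational(10132426435184, 4371135), Pow(-124488, -1)) = Mul(Rational(10132426435184, 4371135), Rational(-1, 124488)) = Rational(-1266553304398, 68019231735)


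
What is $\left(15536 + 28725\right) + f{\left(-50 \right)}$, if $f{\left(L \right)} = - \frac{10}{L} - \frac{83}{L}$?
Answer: $\frac{2213143}{50} \approx 44263.0$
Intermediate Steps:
$f{\left(L \right)} = - \frac{93}{L}$
$\left(15536 + 28725\right) + f{\left(-50 \right)} = \left(15536 + 28725\right) - \frac{93}{-50} = 44261 - - \frac{93}{50} = 44261 + \frac{93}{50} = \frac{2213143}{50}$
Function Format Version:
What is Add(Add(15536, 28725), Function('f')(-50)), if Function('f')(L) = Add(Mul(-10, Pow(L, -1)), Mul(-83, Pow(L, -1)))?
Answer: Rational(2213143, 50) ≈ 44263.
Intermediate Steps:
Function('f')(L) = Mul(-93, Pow(L, -1))
Add(Add(15536, 28725), Function('f')(-50)) = Add(Add(15536, 28725), Mul(-93, Pow(-50, -1))) = Add(44261, Mul(-93, Rational(-1, 50))) = Add(44261, Rational(93, 50)) = Rational(2213143, 50)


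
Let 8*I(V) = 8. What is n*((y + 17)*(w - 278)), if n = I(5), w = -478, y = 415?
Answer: -326592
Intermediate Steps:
I(V) = 1 (I(V) = (⅛)*8 = 1)
n = 1
n*((y + 17)*(w - 278)) = 1*((415 + 17)*(-478 - 278)) = 1*(432*(-756)) = 1*(-326592) = -326592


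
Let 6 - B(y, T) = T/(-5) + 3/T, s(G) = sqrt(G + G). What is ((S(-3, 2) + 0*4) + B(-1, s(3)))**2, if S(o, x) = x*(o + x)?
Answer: 827/50 - 12*sqrt(6)/5 ≈ 10.661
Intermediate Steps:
s(G) = sqrt(2)*sqrt(G) (s(G) = sqrt(2*G) = sqrt(2)*sqrt(G))
B(y, T) = 6 - 3/T + T/5 (B(y, T) = 6 - (T/(-5) + 3/T) = 6 - (T*(-1/5) + 3/T) = 6 - (-T/5 + 3/T) = 6 - (3/T - T/5) = 6 + (-3/T + T/5) = 6 - 3/T + T/5)
((S(-3, 2) + 0*4) + B(-1, s(3)))**2 = ((2*(-3 + 2) + 0*4) + (6 - 3*sqrt(6)/6 + (sqrt(2)*sqrt(3))/5))**2 = ((2*(-1) + 0) + (6 - 3*sqrt(6)/6 + sqrt(6)/5))**2 = ((-2 + 0) + (6 - sqrt(6)/2 + sqrt(6)/5))**2 = (-2 + (6 - sqrt(6)/2 + sqrt(6)/5))**2 = (-2 + (6 - 3*sqrt(6)/10))**2 = (4 - 3*sqrt(6)/10)**2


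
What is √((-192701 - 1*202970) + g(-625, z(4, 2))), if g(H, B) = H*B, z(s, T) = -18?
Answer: I*√384421 ≈ 620.02*I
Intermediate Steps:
g(H, B) = B*H
√((-192701 - 1*202970) + g(-625, z(4, 2))) = √((-192701 - 1*202970) - 18*(-625)) = √((-192701 - 202970) + 11250) = √(-395671 + 11250) = √(-384421) = I*√384421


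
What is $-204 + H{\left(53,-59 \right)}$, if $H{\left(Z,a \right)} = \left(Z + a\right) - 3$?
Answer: $-213$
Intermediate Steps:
$H{\left(Z,a \right)} = -3 + Z + a$
$-204 + H{\left(53,-59 \right)} = -204 - 9 = -213$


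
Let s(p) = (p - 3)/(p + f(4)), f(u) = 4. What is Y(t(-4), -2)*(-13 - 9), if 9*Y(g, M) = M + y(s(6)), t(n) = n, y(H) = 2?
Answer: 0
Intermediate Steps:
s(p) = (-3 + p)/(4 + p) (s(p) = (p - 3)/(p + 4) = (-3 + p)/(4 + p))
Y(g, M) = 2/9 + M/9 (Y(g, M) = (M + 2)/9 = (2 + M)/9 = 2/9 + M/9)
Y(t(-4), -2)*(-13 - 9) = (2/9 + (1/9)*(-2))*(-13 - 9) = (2/9 - 2/9)*(-22) = 0*(-22) = 0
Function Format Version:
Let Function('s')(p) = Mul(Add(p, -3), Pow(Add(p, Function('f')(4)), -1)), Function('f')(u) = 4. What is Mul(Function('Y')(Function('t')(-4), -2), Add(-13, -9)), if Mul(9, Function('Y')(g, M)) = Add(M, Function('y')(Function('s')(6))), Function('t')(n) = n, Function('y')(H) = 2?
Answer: 0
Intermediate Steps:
Function('s')(p) = Mul(Pow(Add(4, p), -1), Add(-3, p)) (Function('s')(p) = Mul(Add(p, -3), Pow(Add(p, 4), -1)) = Mul(Add(-3, p), Pow(Add(4, p), -1)) = Mul(Pow(Add(4, p), -1), Add(-3, p)))
Function('Y')(g, M) = Add(Rational(2, 9), Mul(Rational(1, 9), M)) (Function('Y')(g, M) = Mul(Rational(1, 9), Add(M, 2)) = Mul(Rational(1, 9), Add(2, M)) = Add(Rational(2, 9), Mul(Rational(1, 9), M)))
Mul(Function('Y')(Function('t')(-4), -2), Add(-13, -9)) = Mul(Add(Rational(2, 9), Mul(Rational(1, 9), -2)), Add(-13, -9)) = Mul(Add(Rational(2, 9), Rational(-2, 9)), -22) = Mul(0, -22) = 0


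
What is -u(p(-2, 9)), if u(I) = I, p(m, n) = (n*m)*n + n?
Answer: 153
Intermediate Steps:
p(m, n) = n + m*n**2 (p(m, n) = (m*n)*n + n = m*n**2 + n = n + m*n**2)
-u(p(-2, 9)) = -9*(1 - 2*9) = -9*(1 - 18) = -9*(-17) = -1*(-153) = 153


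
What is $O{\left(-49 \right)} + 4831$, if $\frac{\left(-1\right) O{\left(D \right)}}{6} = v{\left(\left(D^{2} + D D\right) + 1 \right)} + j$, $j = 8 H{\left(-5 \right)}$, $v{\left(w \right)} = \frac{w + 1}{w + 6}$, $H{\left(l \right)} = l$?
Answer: $\frac{8119205}{1603} \approx 5065.0$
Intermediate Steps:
$v{\left(w \right)} = \frac{1 + w}{6 + w}$
$j = -40$ ($j = 8 \left(-5\right) = -40$)
$O{\left(D \right)} = 240 - \frac{6 \left(2 + 2 D^{2}\right)}{7 + 2 D^{2}}$ ($O{\left(D \right)} = - 6 \left(\frac{1 + \left(\left(D^{2} + D D\right) + 1\right)}{6 + \left(\left(D^{2} + D D\right) + 1\right)} - 40\right) = - 6 \left(\frac{1 + \left(\left(D^{2} + D^{2}\right) + 1\right)}{6 + \left(\left(D^{2} + D^{2}\right) + 1\right)} - 40\right) = - 6 \left(\frac{1 + \left(2 D^{2} + 1\right)}{6 + \left(2 D^{2} + 1\right)} - 40\right) = - 6 \left(\frac{1 + \left(1 + 2 D^{2}\right)}{6 + \left(1 + 2 D^{2}\right)} - 40\right) = - 6 \left(\frac{2 + 2 D^{2}}{7 + 2 D^{2}} - 40\right) = - 6 \left(-40 + \frac{2 + 2 D^{2}}{7 + 2 D^{2}}\right) = 240 - \frac{6 \left(2 + 2 D^{2}\right)}{7 + 2 D^{2}}$)
$O{\left(-49 \right)} + 4831 = \frac{12 \left(139 + 39 \left(-49\right)^{2}\right)}{7 + 2 \left(-49\right)^{2}} + 4831 = \frac{12 \left(139 + 39 \cdot 2401\right)}{7 + 2 \cdot 2401} + 4831 = \frac{12 \left(139 + 93639\right)}{7 + 4802} + 4831 = 12 \cdot \frac{1}{4809} \cdot 93778 + 4831 = \frac{375112}{1603} + 4831 = \frac{8119205}{1603}$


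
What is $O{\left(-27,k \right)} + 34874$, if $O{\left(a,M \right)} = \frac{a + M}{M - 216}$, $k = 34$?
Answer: $\frac{906723}{26} \approx 34874.0$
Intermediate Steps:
$O{\left(a,M \right)} = \frac{M + a}{-216 + M}$
$O{\left(-27,k \right)} + 34874 = \frac{34 - 27}{-216 + 34} + 34874 = \frac{1}{-182} \cdot 7 + 34874 = \left(- \frac{1}{182}\right) 7 + 34874 = - \frac{1}{26} + 34874 = \frac{906723}{26}$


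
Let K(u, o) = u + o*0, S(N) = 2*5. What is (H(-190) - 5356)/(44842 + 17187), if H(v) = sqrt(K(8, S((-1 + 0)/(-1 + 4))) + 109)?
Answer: -5356/62029 + 3*sqrt(13)/62029 ≈ -0.086172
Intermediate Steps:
S(N) = 10
K(u, o) = u (K(u, o) = u + 0 = u)
H(v) = 3*sqrt(13) (H(v) = sqrt(8 + 109) = sqrt(117) = 3*sqrt(13))
(H(-190) - 5356)/(44842 + 17187) = (3*sqrt(13) - 5356)/(44842 + 17187) = (-5356 + 3*sqrt(13))/62029 = (-5356 + 3*sqrt(13))*(1/62029) = -5356/62029 + 3*sqrt(13)/62029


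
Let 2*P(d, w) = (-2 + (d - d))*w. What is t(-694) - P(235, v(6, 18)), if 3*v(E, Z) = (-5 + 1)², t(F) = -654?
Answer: -1946/3 ≈ -648.67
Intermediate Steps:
v(E, Z) = 16/3 (v(E, Z) = (-5 + 1)²/3 = (⅓)*(-4)² = (⅓)*16 = 16/3)
P(d, w) = -w (P(d, w) = ((-2 + (d - d))*w)/2 = ((-2 + 0)*w)/2 = (-2*w)/2 = -w)
t(-694) - P(235, v(6, 18)) = -654 - (-1)*16/3 = -654 - 1*(-16/3) = -654 + 16/3 = -1946/3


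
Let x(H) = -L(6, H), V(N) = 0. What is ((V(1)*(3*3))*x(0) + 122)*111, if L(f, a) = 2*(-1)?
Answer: 13542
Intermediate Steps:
L(f, a) = -2
x(H) = 2 (x(H) = -1*(-2) = 2)
((V(1)*(3*3))*x(0) + 122)*111 = ((0*(3*3))*2 + 122)*111 = ((0*9)*2 + 122)*111 = (0*2 + 122)*111 = (0 + 122)*111 = 122*111 = 13542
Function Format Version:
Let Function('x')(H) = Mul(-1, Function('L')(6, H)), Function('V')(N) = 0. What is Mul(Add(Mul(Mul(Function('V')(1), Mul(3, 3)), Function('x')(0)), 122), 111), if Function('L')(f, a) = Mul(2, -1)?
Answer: 13542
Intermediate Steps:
Function('L')(f, a) = -2
Function('x')(H) = 2 (Function('x')(H) = Mul(-1, -2) = 2)
Mul(Add(Mul(Mul(Function('V')(1), Mul(3, 3)), Function('x')(0)), 122), 111) = Mul(Add(Mul(Mul(0, Mul(3, 3)), 2), 122), 111) = Mul(Add(Mul(Mul(0, 9), 2), 122), 111) = Mul(Add(Mul(0, 2), 122), 111) = Mul(Add(0, 122), 111) = Mul(122, 111) = 13542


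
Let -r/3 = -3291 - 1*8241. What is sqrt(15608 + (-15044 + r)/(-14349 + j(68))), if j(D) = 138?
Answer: 2*sqrt(87549919286)/4737 ≈ 124.93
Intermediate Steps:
r = 34596 (r = -3*(-3291 - 1*8241) = -3*(-3291 - 8241) = -3*(-11532) = 34596)
sqrt(15608 + (-15044 + r)/(-14349 + j(68))) = sqrt(15608 + (-15044 + 34596)/(-14349 + 138)) = sqrt(15608 + 19552/(-14211)) = sqrt(15608 + 19552*(-1/14211)) = sqrt(15608 - 19552/14211) = sqrt(221785736/14211) = 2*sqrt(87549919286)/4737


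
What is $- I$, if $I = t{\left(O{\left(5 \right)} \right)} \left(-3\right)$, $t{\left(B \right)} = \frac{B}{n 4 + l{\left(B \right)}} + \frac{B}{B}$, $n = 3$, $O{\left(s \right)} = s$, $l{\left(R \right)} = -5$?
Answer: $\frac{36}{7} \approx 5.1429$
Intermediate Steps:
$t{\left(B \right)} = 1 + \frac{B}{7}$ ($t{\left(B \right)} = \frac{B}{3 \cdot 4 - 5} + \frac{B}{B} = \frac{B}{12 - 5} + 1 = \frac{B}{7} + 1 = 1 + \frac{B}{7}$)
$I = - \frac{36}{7}$ ($I = \left(1 + \frac{1}{7} \cdot 5\right) \left(-3\right) = \left(1 + \frac{5}{7}\right) \left(-3\right) = \frac{12}{7} \left(-3\right) = - \frac{36}{7} \approx -5.1429$)
$- I = \left(-1\right) \left(- \frac{36}{7}\right) = \frac{36}{7}$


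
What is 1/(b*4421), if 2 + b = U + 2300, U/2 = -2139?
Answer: -1/8753580 ≈ -1.1424e-7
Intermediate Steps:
U = -4278 (U = 2*(-2139) = -4278)
b = -1980 (b = -2 + (-4278 + 2300) = -2 - 1978 = -1980)
1/(b*4421) = 1/(-1980*4421) = -1/1980*1/4421 = -1/8753580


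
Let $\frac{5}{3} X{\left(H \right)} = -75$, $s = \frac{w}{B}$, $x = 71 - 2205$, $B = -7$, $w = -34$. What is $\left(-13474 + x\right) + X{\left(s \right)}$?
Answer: $-15653$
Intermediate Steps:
$x = -2134$ ($x = 71 - 2205 = -2134$)
$s = \frac{34}{7}$ ($s = - \frac{34}{-7} = \left(-34\right) \left(- \frac{1}{7}\right) = \frac{34}{7} \approx 4.8571$)
$X{\left(H \right)} = -45$ ($X{\left(H \right)} = \frac{3}{5} \left(-75\right) = -45$)
$\left(-13474 + x\right) + X{\left(s \right)} = \left(-13474 - 2134\right) - 45 = -15608 - 45 = -15653$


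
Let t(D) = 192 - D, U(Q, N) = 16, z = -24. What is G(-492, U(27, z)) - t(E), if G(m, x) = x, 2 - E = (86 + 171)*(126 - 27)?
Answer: -25617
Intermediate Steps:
E = -25441 (E = 2 - (86 + 171)*(126 - 27) = 2 - 257*99 = 2 - 1*25443 = 2 - 25443 = -25441)
G(-492, U(27, z)) - t(E) = 16 - (192 - 1*(-25441)) = 16 - (192 + 25441) = 16 - 1*25633 = 16 - 25633 = -25617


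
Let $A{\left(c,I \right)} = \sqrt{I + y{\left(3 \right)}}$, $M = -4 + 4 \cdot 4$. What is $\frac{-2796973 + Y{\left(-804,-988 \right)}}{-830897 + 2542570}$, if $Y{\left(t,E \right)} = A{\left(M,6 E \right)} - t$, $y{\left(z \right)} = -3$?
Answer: $- \frac{2796169}{1711673} + \frac{3 i \sqrt{659}}{1711673} \approx -1.6336 + 4.4993 \cdot 10^{-5} i$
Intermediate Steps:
$M = 12$ ($M = -4 + 16 = 12$)
$A{\left(c,I \right)} = \sqrt{-3 + I}$ ($A{\left(c,I \right)} = \sqrt{I - 3} = \sqrt{-3 + I}$)
$Y{\left(t,E \right)} = \sqrt{-3 + 6 E} - t$
$\frac{-2796973 + Y{\left(-804,-988 \right)}}{-830897 + 2542570} = \frac{-2796973 + \left(\sqrt{-3 + 6 \left(-988\right)} - -804\right)}{-830897 + 2542570} = \frac{-2796973 + \left(\sqrt{-3 - 5928} + 804\right)}{1711673} = \left(-2796973 + \left(\sqrt{-5931} + 804\right)\right) \frac{1}{1711673} = \left(-2796973 + \left(3 i \sqrt{659} + 804\right)\right) \frac{1}{1711673} = \left(-2796973 + \left(804 + 3 i \sqrt{659}\right)\right) \frac{1}{1711673} = \left(-2796169 + 3 i \sqrt{659}\right) \frac{1}{1711673} = - \frac{2796169}{1711673} + \frac{3 i \sqrt{659}}{1711673}$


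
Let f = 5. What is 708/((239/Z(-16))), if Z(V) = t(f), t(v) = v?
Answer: 3540/239 ≈ 14.812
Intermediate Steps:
Z(V) = 5
708/((239/Z(-16))) = 708/((239/5)) = 708/((239*(⅕))) = 708/(239/5) = 708*(5/239) = 3540/239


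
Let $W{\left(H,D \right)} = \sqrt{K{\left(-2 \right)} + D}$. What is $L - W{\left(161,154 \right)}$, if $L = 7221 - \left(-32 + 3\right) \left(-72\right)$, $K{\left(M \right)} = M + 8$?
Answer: $5133 - 4 \sqrt{10} \approx 5120.4$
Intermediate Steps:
$K{\left(M \right)} = 8 + M$
$W{\left(H,D \right)} = \sqrt{6 + D}$ ($W{\left(H,D \right)} = \sqrt{\left(8 - 2\right) + D} = \sqrt{6 + D}$)
$L = 5133$ ($L = 7221 - \left(-29\right) \left(-72\right) = 7221 - 2088 = 5133$)
$L - W{\left(161,154 \right)} = 5133 - \sqrt{6 + 154} = 5133 - \sqrt{160} = 5133 - 4 \sqrt{10}$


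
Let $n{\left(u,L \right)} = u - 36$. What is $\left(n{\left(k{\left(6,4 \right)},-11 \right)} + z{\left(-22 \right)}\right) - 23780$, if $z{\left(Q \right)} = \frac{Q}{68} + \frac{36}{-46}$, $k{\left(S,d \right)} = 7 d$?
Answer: $- \frac{18603081}{782} \approx -23789.0$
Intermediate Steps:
$n{\left(u,L \right)} = -36 + u$ ($n{\left(u,L \right)} = u - 36 = -36 + u$)
$z{\left(Q \right)} = - \frac{18}{23} + \frac{Q}{68}$ ($z{\left(Q \right)} = Q \frac{1}{68} + 36 \left(- \frac{1}{46}\right) = \frac{Q}{68} - \frac{18}{23} = - \frac{18}{23} + \frac{Q}{68}$)
$\left(n{\left(k{\left(6,4 \right)},-11 \right)} + z{\left(-22 \right)}\right) - 23780 = \left(\left(-36 + 7 \cdot 4\right) + \left(- \frac{18}{23} + \frac{1}{68} \left(-22\right)\right)\right) - 23780 = \left(\left(-36 + 28\right) - \frac{865}{782}\right) - 23780 = \left(-8 - \frac{865}{782}\right) - 23780 = - \frac{7121}{782} - 23780 = - \frac{18603081}{782}$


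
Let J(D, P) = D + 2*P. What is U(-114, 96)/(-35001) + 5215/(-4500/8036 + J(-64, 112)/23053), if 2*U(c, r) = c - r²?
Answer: -563565961913302/59765805879 ≈ -9429.6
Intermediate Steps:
U(c, r) = c/2 - r²/2 (U(c, r) = (c - r²)/2 = c/2 - r²/2)
U(-114, 96)/(-35001) + 5215/(-4500/8036 + J(-64, 112)/23053) = ((½)*(-114) - ½*96²)/(-35001) + 5215/(-4500/8036 + (-64 + 2*112)/23053) = (-57 - ½*9216)*(-1/35001) + 5215/(-4500*1/8036 + (-64 + 224)*(1/23053)) = (-57 - 4608)*(-1/35001) + 5215/(-1125/2009 + 160*(1/23053)) = -4665*(-1/35001) + 5215/(-1125/2009 + 160/23053) = 1555/11667 + 5215/(-25613185/46313477) = 1555/11667 + 5215*(-46313477/25613185) = 1555/11667 - 48304956511/5122637 = -563565961913302/59765805879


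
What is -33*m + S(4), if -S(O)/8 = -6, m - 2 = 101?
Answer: -3351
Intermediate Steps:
m = 103 (m = 2 + 101 = 103)
S(O) = 48 (S(O) = -8*(-6) = 48)
-33*m + S(4) = -33*103 + 48 = -3399 + 48 = -3351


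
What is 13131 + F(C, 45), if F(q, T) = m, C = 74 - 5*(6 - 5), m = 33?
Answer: 13164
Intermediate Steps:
C = 69 (C = 74 - 5 = 69)
F(q, T) = 33
13131 + F(C, 45) = 13131 + 33 = 13164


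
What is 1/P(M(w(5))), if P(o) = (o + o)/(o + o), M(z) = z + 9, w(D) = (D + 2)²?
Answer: 1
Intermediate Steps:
w(D) = (2 + D)²
M(z) = 9 + z
P(o) = 1 (P(o) = (2*o)/((2*o)) = (2*o)*(1/(2*o)) = 1)
1/P(M(w(5))) = 1/1 = 1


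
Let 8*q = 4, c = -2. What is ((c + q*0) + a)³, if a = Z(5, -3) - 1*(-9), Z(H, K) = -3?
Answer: 64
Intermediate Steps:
q = ½ (q = (⅛)*4 = ½ ≈ 0.50000)
a = 6 (a = -3 - 1*(-9) = -3 + 9 = 6)
((c + q*0) + a)³ = ((-2 + (½)*0) + 6)³ = ((-2 + 0) + 6)³ = (-2 + 6)³ = 4³ = 64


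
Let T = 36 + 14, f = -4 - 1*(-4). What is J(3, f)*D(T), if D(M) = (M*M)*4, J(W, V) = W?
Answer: 30000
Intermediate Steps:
f = 0 (f = -4 + 4 = 0)
T = 50
D(M) = 4*M² (D(M) = M²*4 = 4*M²)
J(3, f)*D(T) = 3*(4*50²) = 3*(4*2500) = 3*10000 = 30000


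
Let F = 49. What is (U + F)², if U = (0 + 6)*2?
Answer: 3721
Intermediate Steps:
U = 12 (U = 6*2 = 12)
(U + F)² = (12 + 49)² = 61² = 3721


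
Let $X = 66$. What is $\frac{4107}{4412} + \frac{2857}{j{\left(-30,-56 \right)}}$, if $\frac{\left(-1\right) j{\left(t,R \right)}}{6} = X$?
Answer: $- \frac{1372339}{218394} \approx -6.2838$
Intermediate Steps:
$j{\left(t,R \right)} = -396$ ($j{\left(t,R \right)} = \left(-6\right) 66 = -396$)
$\frac{4107}{4412} + \frac{2857}{j{\left(-30,-56 \right)}} = \frac{4107}{4412} + \frac{2857}{-396} = 4107 \cdot \frac{1}{4412} + 2857 \left(- \frac{1}{396}\right) = \frac{4107}{4412} - \frac{2857}{396} = - \frac{1372339}{218394}$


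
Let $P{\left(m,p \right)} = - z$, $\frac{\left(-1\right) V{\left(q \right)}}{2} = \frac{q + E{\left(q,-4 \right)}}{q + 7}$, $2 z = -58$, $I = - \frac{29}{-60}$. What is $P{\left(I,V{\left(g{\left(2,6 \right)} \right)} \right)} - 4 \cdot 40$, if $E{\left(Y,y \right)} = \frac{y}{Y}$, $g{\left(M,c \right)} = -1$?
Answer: $-131$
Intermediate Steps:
$I = \frac{29}{60}$ ($I = \left(-29\right) \left(- \frac{1}{60}\right) = \frac{29}{60} \approx 0.48333$)
$z = -29$ ($z = \frac{1}{2} \left(-58\right) = -29$)
$V{\left(q \right)} = - \frac{2 \left(q - \frac{4}{q}\right)}{7 + q}$ ($V{\left(q \right)} = - 2 \frac{q - \frac{4}{q}}{q + 7} = - 2 \frac{q - \frac{4}{q}}{7 + q} = - \frac{2 \left(q - \frac{4}{q}\right)}{7 + q}$)
$P{\left(m,p \right)} = 29$ ($P{\left(m,p \right)} = \left(-1\right) \left(-29\right) = 29$)
$P{\left(I,V{\left(g{\left(2,6 \right)} \right)} \right)} - 4 \cdot 40 = 29 - 4 \cdot 40 = 29 - 160 = -131$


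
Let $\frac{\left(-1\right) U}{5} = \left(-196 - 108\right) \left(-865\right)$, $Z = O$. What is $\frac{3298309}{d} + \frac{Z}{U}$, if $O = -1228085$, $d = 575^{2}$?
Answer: $\frac{189706091053}{17388230000} \approx 10.91$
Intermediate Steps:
$d = 330625$
$Z = -1228085$
$U = -1314800$ ($U = - 5 \left(-196 - 108\right) \left(-865\right) = - 5 \left(\left(-304\right) \left(-865\right)\right) = \left(-5\right) 262960 = -1314800$)
$\frac{3298309}{d} + \frac{Z}{U} = \frac{3298309}{330625} - \frac{1228085}{-1314800} = 3298309 \cdot \frac{1}{330625} - - \frac{245617}{262960} = \frac{3298309}{330625} + \frac{245617}{262960} = \frac{189706091053}{17388230000}$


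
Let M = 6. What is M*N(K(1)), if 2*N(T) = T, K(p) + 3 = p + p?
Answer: -3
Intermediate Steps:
K(p) = -3 + 2*p (K(p) = -3 + (p + p) = -3 + 2*p)
N(T) = T/2
M*N(K(1)) = 6*((-3 + 2*1)/2) = 6*((-3 + 2)/2) = 6*((1/2)*(-1)) = 6*(-1/2) = -3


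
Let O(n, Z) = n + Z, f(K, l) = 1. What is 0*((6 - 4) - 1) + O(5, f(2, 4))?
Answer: 6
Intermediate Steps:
O(n, Z) = Z + n
0*((6 - 4) - 1) + O(5, f(2, 4)) = 0*((6 - 4) - 1) + (1 + 5) = 0*(2 - 1) + 6 = 0*1 + 6 = 0 + 6 = 6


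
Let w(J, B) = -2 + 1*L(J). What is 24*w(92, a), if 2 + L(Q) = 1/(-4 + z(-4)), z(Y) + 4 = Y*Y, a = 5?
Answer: -93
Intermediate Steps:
z(Y) = -4 + Y² (z(Y) = -4 + Y*Y = -4 + Y²)
L(Q) = -15/8 (L(Q) = -2 + 1/(-4 + (-4 + (-4)²)) = -2 + 1/(-4 + (-4 + 16)) = -2 + 1/(-4 + 12) = -2 + 1/8 = -2 + ⅛ = -15/8)
w(J, B) = -31/8 (w(J, B) = -2 + 1*(-15/8) = -2 - 15/8 = -31/8)
24*w(92, a) = 24*(-31/8) = -93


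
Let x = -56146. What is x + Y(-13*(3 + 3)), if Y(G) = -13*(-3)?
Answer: -56107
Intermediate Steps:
Y(G) = 39
x + Y(-13*(3 + 3)) = -56146 + 39 = -56107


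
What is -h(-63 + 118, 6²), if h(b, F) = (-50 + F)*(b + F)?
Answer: 1274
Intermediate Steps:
h(b, F) = (-50 + F)*(F + b)
-h(-63 + 118, 6²) = -((6²)² - 50*6² - 50*(-63 + 118) + 6²*(-63 + 118)) = -(36² - 50*36 - 50*55 + 36*55) = -(1296 - 1800 - 2750 + 1980) = -1*(-1274) = 1274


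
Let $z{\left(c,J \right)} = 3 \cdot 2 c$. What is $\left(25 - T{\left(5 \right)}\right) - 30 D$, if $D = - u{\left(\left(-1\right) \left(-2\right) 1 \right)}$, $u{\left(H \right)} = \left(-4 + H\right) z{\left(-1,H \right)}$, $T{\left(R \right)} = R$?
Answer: $380$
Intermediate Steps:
$z{\left(c,J \right)} = 6 c$
$u{\left(H \right)} = 24 - 6 H$ ($u{\left(H \right)} = \left(-4 + H\right) 6 \left(-1\right) = \left(-4 + H\right) \left(-6\right) = 24 - 6 H$)
$D = -12$ ($D = - (24 - 6 \left(-1\right) \left(-2\right) 1) = - (24 - 6 \cdot 2 \cdot 1) = - (24 - 12) = \left(-1\right) 12 = -12$)
$\left(25 - T{\left(5 \right)}\right) - 30 D = \left(25 - 5\right) - -360 = \left(25 - 5\right) + 360 = 20 + 360 = 380$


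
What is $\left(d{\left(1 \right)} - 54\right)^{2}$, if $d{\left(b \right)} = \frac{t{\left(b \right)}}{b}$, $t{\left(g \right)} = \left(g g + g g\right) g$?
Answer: $2704$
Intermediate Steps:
$t{\left(g \right)} = 2 g^{3}$ ($t{\left(g \right)} = \left(g^{2} + g^{2}\right) g = 2 g^{2} g = 2 g^{3}$)
$d{\left(b \right)} = 2 b^{2}$ ($d{\left(b \right)} = \frac{2 b^{3}}{b} = 2 b^{2}$)
$\left(d{\left(1 \right)} - 54\right)^{2} = \left(2 \cdot 1^{2} - 54\right)^{2} = \left(2 \cdot 1 - 54\right)^{2} = \left(2 - 54\right)^{2} = \left(-52\right)^{2} = 2704$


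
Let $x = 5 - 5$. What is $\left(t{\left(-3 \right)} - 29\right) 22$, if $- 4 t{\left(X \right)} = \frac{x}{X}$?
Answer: $-638$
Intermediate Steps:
$x = 0$
$t{\left(X \right)} = 0$ ($t{\left(X \right)} = - \frac{0 \frac{1}{X}}{4} = \left(- \frac{1}{4}\right) 0 = 0$)
$\left(t{\left(-3 \right)} - 29\right) 22 = \left(0 - 29\right) 22 = \left(-29\right) 22 = -638$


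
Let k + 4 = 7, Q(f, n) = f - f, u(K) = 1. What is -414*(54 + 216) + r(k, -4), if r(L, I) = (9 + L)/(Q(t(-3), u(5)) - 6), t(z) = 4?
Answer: -111782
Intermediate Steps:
Q(f, n) = 0
k = 3 (k = -4 + 7 = 3)
r(L, I) = -3/2 - L/6 (r(L, I) = (9 + L)/(0 - 6) = (9 + L)/(-6) = (9 + L)*(-1/6) = -3/2 - L/6)
-414*(54 + 216) + r(k, -4) = -414*(54 + 216) + (-3/2 - 1/6*3) = -414*270 + (-3/2 - 1/2) = -111780 - 2 = -111782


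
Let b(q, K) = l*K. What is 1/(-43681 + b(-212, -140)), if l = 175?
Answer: -1/68181 ≈ -1.4667e-5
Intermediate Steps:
b(q, K) = 175*K
1/(-43681 + b(-212, -140)) = 1/(-43681 + 175*(-140)) = 1/(-43681 - 24500) = 1/(-68181) = -1/68181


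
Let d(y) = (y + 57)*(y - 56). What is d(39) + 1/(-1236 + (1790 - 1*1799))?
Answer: -2031841/1245 ≈ -1632.0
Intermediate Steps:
d(y) = (-56 + y)*(57 + y) (d(y) = (57 + y)*(-56 + y) = (-56 + y)*(57 + y))
d(39) + 1/(-1236 + (1790 - 1*1799)) = (-3192 + 39 + 39**2) + 1/(-1236 + (1790 - 1*1799)) = (-3192 + 39 + 1521) + 1/(-1236 + (1790 - 1799)) = -1632 + 1/(-1236 - 9) = -1632 + 1/(-1245) = -1632 - 1/1245 = -2031841/1245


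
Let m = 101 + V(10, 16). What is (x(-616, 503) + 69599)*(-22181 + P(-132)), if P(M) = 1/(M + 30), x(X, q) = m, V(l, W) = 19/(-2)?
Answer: -315344355403/204 ≈ -1.5458e+9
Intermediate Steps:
V(l, W) = -19/2 (V(l, W) = 19*(-1/2) = -19/2)
m = 183/2 (m = 101 - 19/2 = 183/2 ≈ 91.500)
x(X, q) = 183/2
P(M) = 1/(30 + M)
(x(-616, 503) + 69599)*(-22181 + P(-132)) = (183/2 + 69599)*(-22181 + 1/(30 - 132)) = 139381*(-22181 + 1/(-102))/2 = 139381*(-22181 - 1/102)/2 = (139381/2)*(-2262463/102) = -315344355403/204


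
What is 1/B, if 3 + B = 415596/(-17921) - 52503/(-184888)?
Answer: -301216168/7803449139 ≈ -0.038600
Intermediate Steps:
B = -7803449139/301216168 (B = -3 + (415596/(-17921) - 52503/(-184888)) = -3 + (415596*(-1/17921) - 52503*(-1/184888)) = -3 + (-415596/17921 + 4773/16808) = -3 - 6899800635/301216168 = -7803449139/301216168 ≈ -25.906)
1/B = 1/(-7803449139/301216168) = -301216168/7803449139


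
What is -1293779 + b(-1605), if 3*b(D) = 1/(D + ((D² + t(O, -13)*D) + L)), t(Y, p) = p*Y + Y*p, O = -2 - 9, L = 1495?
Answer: -8216344075244/6350655 ≈ -1.2938e+6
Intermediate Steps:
O = -11
t(Y, p) = 2*Y*p (t(Y, p) = Y*p + Y*p = 2*Y*p)
b(D) = 1/(3*(1495 + D² + 287*D)) (b(D) = 1/(3*(D + ((D² + (2*(-11)*(-13))*D) + 1495))) = 1/(3*(D + ((D² + 286*D) + 1495))) = 1/(3*(D + (1495 + D² + 286*D))) = 1/(3*(1495 + D² + 287*D)))
-1293779 + b(-1605) = -1293779 + 1/(3*(1495 + (-1605)² + 287*(-1605))) = -1293779 + 1/(3*(1495 + 2576025 - 460635)) = -1293779 + (⅓)/2116885 = -1293779 + (⅓)*(1/2116885) = -1293779 + 1/6350655 = -8216344075244/6350655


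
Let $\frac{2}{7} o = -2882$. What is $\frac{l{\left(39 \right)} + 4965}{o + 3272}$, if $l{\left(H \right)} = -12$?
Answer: $- \frac{4953}{6815} \approx -0.72678$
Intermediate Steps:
$o = -10087$ ($o = \frac{7}{2} \left(-2882\right) = -10087$)
$\frac{l{\left(39 \right)} + 4965}{o + 3272} = \frac{-12 + 4965}{-10087 + 3272} = \frac{4953}{-6815} = 4953 \left(- \frac{1}{6815}\right) = - \frac{4953}{6815}$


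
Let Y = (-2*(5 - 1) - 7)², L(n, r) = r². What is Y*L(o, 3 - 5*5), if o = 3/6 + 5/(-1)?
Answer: 108900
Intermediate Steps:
o = -9/2 (o = 3*(⅙) + 5*(-1) = ½ - 5 = -9/2 ≈ -4.5000)
Y = 225 (Y = (-2*4 - 7)² = (-8 - 7)² = (-15)² = 225)
Y*L(o, 3 - 5*5) = 225*(3 - 5*5)² = 225*(3 - 25)² = 225*(-22)² = 225*484 = 108900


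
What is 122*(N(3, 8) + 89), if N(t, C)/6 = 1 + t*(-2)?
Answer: 7198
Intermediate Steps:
N(t, C) = 6 - 12*t (N(t, C) = 6*(1 + t*(-2)) = 6*(1 - 2*t) = 6 - 12*t)
122*(N(3, 8) + 89) = 122*((6 - 12*3) + 89) = 122*((6 - 36) + 89) = 122*(-30 + 89) = 122*59 = 7198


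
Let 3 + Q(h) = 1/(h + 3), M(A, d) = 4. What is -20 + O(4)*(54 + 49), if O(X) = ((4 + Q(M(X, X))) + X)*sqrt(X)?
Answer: 7276/7 ≈ 1039.4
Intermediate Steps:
Q(h) = -3 + 1/(3 + h) (Q(h) = -3 + 1/(h + 3) = -3 + 1/(3 + h))
O(X) = sqrt(X)*(8/7 + X) (O(X) = ((4 + (-8 - 3*4)/(3 + 4)) + X)*sqrt(X) = ((4 + (-8 - 12)/7) + X)*sqrt(X) = ((4 + (1/7)*(-20)) + X)*sqrt(X) = ((4 - 20/7) + X)*sqrt(X) = (8/7 + X)*sqrt(X) = sqrt(X)*(8/7 + X))
-20 + O(4)*(54 + 49) = -20 + (sqrt(4)*(8/7 + 4))*(54 + 49) = -20 + (2*(36/7))*103 = -20 + (72/7)*103 = -20 + 7416/7 = 7276/7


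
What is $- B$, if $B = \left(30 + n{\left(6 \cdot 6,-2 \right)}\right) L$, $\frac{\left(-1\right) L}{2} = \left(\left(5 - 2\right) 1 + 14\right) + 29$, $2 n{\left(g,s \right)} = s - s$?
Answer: $2760$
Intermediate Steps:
$n{\left(g,s \right)} = 0$ ($n{\left(g,s \right)} = \frac{s - s}{2} = \frac{1}{2} \cdot 0 = 0$)
$L = -92$ ($L = - 2 \left(\left(\left(5 - 2\right) 1 + 14\right) + 29\right) = - 2 \left(\left(3 \cdot 1 + 14\right) + 29\right) = - 2 \left(\left(3 + 14\right) + 29\right) = - 2 \left(17 + 29\right) = \left(-2\right) 46 = -92$)
$B = -2760$ ($B = \left(30 + 0\right) \left(-92\right) = 30 \left(-92\right) = -2760$)
$- B = \left(-1\right) \left(-2760\right) = 2760$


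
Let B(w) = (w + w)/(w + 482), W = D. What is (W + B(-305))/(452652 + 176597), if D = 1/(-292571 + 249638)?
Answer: -2909923/531305763901 ≈ -5.4769e-6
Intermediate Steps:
D = -1/42933 (D = 1/(-42933) = -1/42933 ≈ -2.3292e-5)
W = -1/42933 ≈ -2.3292e-5
B(w) = 2*w/(482 + w) (B(w) = (2*w)/(482 + w) = 2*w/(482 + w))
(W + B(-305))/(452652 + 176597) = (-1/42933 + 2*(-305)/(482 - 305))/(452652 + 176597) = (-1/42933 + 2*(-305)/177)/629249 = (-1/42933 + 2*(-305)*(1/177))*(1/629249) = (-1/42933 - 610/177)*(1/629249) = -2909923/844349*1/629249 = -2909923/531305763901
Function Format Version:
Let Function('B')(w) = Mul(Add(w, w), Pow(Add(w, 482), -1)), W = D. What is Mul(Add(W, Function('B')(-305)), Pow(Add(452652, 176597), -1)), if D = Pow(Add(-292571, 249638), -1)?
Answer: Rational(-2909923, 531305763901) ≈ -5.4769e-6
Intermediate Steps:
D = Rational(-1, 42933) (D = Pow(-42933, -1) = Rational(-1, 42933) ≈ -2.3292e-5)
W = Rational(-1, 42933) ≈ -2.3292e-5
Function('B')(w) = Mul(2, w, Pow(Add(482, w), -1)) (Function('B')(w) = Mul(Mul(2, w), Pow(Add(482, w), -1)) = Mul(2, w, Pow(Add(482, w), -1)))
Mul(Add(W, Function('B')(-305)), Pow(Add(452652, 176597), -1)) = Mul(Add(Rational(-1, 42933), Mul(2, -305, Pow(Add(482, -305), -1))), Pow(Add(452652, 176597), -1)) = Mul(Add(Rational(-1, 42933), Mul(2, -305, Pow(177, -1))), Pow(629249, -1)) = Mul(Add(Rational(-1, 42933), Mul(2, -305, Rational(1, 177))), Rational(1, 629249)) = Mul(Add(Rational(-1, 42933), Rational(-610, 177)), Rational(1, 629249)) = Mul(Rational(-2909923, 844349), Rational(1, 629249)) = Rational(-2909923, 531305763901)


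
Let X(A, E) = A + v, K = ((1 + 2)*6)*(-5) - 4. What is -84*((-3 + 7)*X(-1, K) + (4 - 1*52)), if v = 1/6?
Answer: 4312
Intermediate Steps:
v = ⅙ ≈ 0.16667
K = -94 (K = (3*6)*(-5) - 4 = 18*(-5) - 4 = -90 - 4 = -94)
X(A, E) = ⅙ + A (X(A, E) = A + ⅙ = ⅙ + A)
-84*((-3 + 7)*X(-1, K) + (4 - 1*52)) = -84*((-3 + 7)*(⅙ - 1) + (4 - 1*52)) = -84*(4*(-⅚) + (4 - 52)) = -84*(-10/3 - 48) = -84*(-154/3) = 4312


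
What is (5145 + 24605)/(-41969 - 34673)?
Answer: -14875/38321 ≈ -0.38817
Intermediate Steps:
(5145 + 24605)/(-41969 - 34673) = 29750/(-76642) = 29750*(-1/76642) = -14875/38321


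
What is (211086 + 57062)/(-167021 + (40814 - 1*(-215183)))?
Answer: 67037/22244 ≈ 3.0137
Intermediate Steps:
(211086 + 57062)/(-167021 + (40814 - 1*(-215183))) = 268148/(-167021 + (40814 + 215183)) = 268148/(-167021 + 255997) = 268148/88976 = 268148*(1/88976) = 67037/22244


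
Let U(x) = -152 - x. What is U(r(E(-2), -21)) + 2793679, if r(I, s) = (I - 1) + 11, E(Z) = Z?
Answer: 2793519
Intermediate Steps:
r(I, s) = 10 + I (r(I, s) = (-1 + I) + 11 = 10 + I)
U(r(E(-2), -21)) + 2793679 = (-152 - (10 - 2)) + 2793679 = (-152 - 1*8) + 2793679 = (-152 - 8) + 2793679 = -160 + 2793679 = 2793519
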